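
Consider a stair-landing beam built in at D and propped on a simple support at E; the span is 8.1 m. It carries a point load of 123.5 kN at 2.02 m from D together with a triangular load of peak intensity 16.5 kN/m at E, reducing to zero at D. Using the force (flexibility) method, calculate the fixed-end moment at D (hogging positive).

Choose R_E as the redundant. The primary structure is the cantilever fixed at D.
Primary-structure tip deflection at E by superposition:
  point load 123.5 at a = 2.02: Pa²(3L − a)/(6EI) = 1871/EI
  triangular load, peak 16.5 at the free end: 11w₀L⁴/(120EI) = 6511/EI
  δ_0 = 8382/EI
Tip deflection under a unit load at E: L³/(3EI) = 177.1/EI.
Compatibility at E: δ_0 − R_E·δ_{EE} = 0, so R_E = 8382/177.1 = 47.32 kN.
Moment equilibrium about D: M_D = Σ(load moments about D) − R_E·L = 610.3 − 47.32×8.1 = 227.1 kN·m.

M_D = 227.1 kN·m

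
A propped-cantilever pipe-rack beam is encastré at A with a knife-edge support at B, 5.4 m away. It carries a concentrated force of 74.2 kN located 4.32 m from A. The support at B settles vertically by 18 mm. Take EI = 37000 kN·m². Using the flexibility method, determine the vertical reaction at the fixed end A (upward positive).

Release the roller at B. Primary structure: cantilever fixed at A.
Free-end deflection of the primary structure under the applied loading (downward +):
  point load 74.2 at a = 4.32: Pa²(3L − a)/(6EI) = 2742/EI
Tip deflection under a unit load at B: L³/(3EI) = 52.49/EI.
With EI = 37000 kN·m²: δ_0 = 0.074103 m and δ_{BB} = 0.001419 m/kN.
Compatibility — the beam at B must follow the support down by 0.018 m: δ_0 − R_B·δ_{BB} = 0.018, so R_B = (0.074103 − 0.018)/0.001419 = 39.55 kN.
Vertical equilibrium: R_A = ΣP − R_B = 74.2 − 39.55 = 34.65 kN.

R_A = 34.65 kN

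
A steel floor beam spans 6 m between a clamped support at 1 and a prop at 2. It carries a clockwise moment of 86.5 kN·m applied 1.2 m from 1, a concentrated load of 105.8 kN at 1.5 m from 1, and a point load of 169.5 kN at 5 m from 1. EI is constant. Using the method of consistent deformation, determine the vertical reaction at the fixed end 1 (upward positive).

Take the reaction at 2 as the redundant and release it; the primary structure is a cantilever fixed at 1.
Downward deflection at the released point 2 due to the loads:
  clockwise couple 86.5 at a = 1.2: M₀a(2L − a)/(2EI) = 560.5/EI
  point load 105.8 at a = 1.5: Pa²(3L − a)/(6EI) = 654.6/EI
  point load 169.5 at a = 5: Pa²(3L − a)/(6EI) = 9181/EI
  δ_0 = 10396/EI
Flexibility coefficient — unit upward force at 2: δ_{22} = L³/(3EI) = 72/EI.
Compatibility at 2: δ_0 − R_2·δ_{22} = 0, so R_2 = 10396/72 = 144.4 kN.
Vertical equilibrium: R_1 = ΣP − R_2 = 275.3 − 144.4 = 130.9 kN.

R_1 = 130.9 kN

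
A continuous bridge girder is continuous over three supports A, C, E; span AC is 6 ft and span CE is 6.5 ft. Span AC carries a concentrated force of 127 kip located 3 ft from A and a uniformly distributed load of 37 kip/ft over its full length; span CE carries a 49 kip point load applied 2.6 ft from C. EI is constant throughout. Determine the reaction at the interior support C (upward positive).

Release continuity at C by inserting a hinge; the redundant is the internal moment M_C. The primary structure is two simply-supported spans AC and CE.
End slopes at the hinge C, treating each span as simply supported:
  span AC: point load 127 at a = 3: Pab(L + a)/(6LEI) = 285.8/EI
  span AC: UDL 37: wL³/(24EI) = 333/EI
  span CE: point load 49 at a = 2.6: Pab(L + b)/(6LEI) = 132.5/EI
  relative rotation θ_0 = (618.8 + 132.5)/EI = 751.2/EI
A unit hogging moment at C produces rotation L₁/(3EI) + L₂/(3EI) = 4.167/EI.
Slope continuity at C: θ_0 = M_C·4.167/EI, so M_C = 751.2/4.167 = 180.3 kip·ft (hogging).
Span AC, ΣM about A with M_C applied at C: R_C^{AC}·6 = 1047 + 180.3, so R_C^{AC} = 204.5 kip and R_A = 349 − 204.5 = 144.5 kip.
Span CE, ΣM about E: R_C^{CE}·6.5 = 191.1 + 180.3, so R_C^{CE} = 57.14 kip and R_E = 49 − 57.14 = -8.138 kip.
R_C = 204.5 + 57.14 = 261.7 kip.

R_C = 261.7 kip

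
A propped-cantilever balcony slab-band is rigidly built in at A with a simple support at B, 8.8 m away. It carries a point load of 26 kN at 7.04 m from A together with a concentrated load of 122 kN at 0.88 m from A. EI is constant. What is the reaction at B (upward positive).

Release the roller at B. Primary structure: cantilever fixed at A.
Deflection at B on the released cantilever, summing each load's contribution:
  point load 26 at a = 7.04: Pa²(3L − a)/(6EI) = 4158/EI
  point load 122 at a = 0.88: Pa²(3L − a)/(6EI) = 401.8/EI
  δ_0 = 4560/EI
Tip deflection under a unit load at B: L³/(3EI) = 227.2/EI.
The prop prevents deflection at B: R_B = δ_0/δ_{BB} = 4560/227.2 = 20.07 kN.

R_B = 20.07 kN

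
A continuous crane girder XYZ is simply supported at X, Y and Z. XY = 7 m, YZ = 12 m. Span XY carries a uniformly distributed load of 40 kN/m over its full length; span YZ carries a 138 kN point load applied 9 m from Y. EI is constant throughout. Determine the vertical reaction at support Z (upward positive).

R_Z = 85.76 kN

Take M_Y as the redundant. Released structure: two simple spans XY and YZ with a hinge at Y.
End slopes at the hinge Y, treating each span as simply supported:
  span XY: UDL 40: wL³/(24EI) = 571.7/EI
  span YZ: point load 138 at a = 9: Pab(L + b)/(6LEI) = 776.2/EI
  relative rotation θ_0 = (571.7 + 776.2)/EI = 1348/EI
A unit hogging moment at Y produces rotation L₁/(3EI) + L₂/(3EI) = 6.333/EI.
Slope continuity at Y: θ_0 = M_Y·6.333/EI, so M_Y = 1348/6.333 = 212.8 kN·m (hogging).
Span YZ, ΣM about Z: R_Y^{YZ}·12 = 414 + 212.8, so R_Y^{YZ} = 52.24 kN and R_Z = 138 − 52.24 = 85.76 kN.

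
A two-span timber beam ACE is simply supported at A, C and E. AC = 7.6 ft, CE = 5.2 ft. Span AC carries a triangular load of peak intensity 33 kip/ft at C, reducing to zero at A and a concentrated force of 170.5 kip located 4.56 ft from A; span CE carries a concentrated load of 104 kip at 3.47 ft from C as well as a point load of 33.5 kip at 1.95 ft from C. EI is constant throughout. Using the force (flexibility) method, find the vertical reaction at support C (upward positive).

Insert a hinge at C; M_C is the redundant, and each span becomes simply supported.
End slopes at the hinge C, treating each span as simply supported:
  span AC: triangular load, peak 33: w₀L³/(45EI) = 321.9/EI
  span AC: point load 170.5 at a = 4.56: Pab(L + a)/(6LEI) = 630.3/EI
  span CE: point load 104 at a = 3.47: Pab(L + b)/(6LEI) = 138.7/EI
  span CE: point load 33.5 at a = 1.95: Pab(L + b)/(6LEI) = 57.5/EI
  relative rotation θ_0 = (952.2 + 196.2)/EI = 1148/EI
A unit hogging moment at C produces rotation L₁/(3EI) + L₂/(3EI) = 4.267/EI.
Slope continuity at C: θ_0 = M_C·4.267/EI, so M_C = 1148/4.267 = 269.1 kip·ft (hogging).
Span AC, ΣM about A with M_C applied at C: R_C^{AC}·7.6 = 1413 + 269.1, so R_C^{AC} = 221.3 kip and R_A = 295.9 − 221.3 = 74.59 kip.
Span CE, ΣM about E: R_C^{CE}·5.2 = 288.8 + 269.1, so R_C^{CE} = 107.3 kip and R_E = 137.5 − 107.3 = 30.2 kip.
R_C = 221.3 + 107.3 = 328.6 kip.

R_C = 328.6 kip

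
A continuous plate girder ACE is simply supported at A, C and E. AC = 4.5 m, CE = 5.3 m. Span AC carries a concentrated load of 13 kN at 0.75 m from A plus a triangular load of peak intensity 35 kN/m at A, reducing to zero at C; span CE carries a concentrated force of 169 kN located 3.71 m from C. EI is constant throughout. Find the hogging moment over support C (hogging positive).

Release continuity at C by inserting a hinge; the redundant is the internal moment M_C. The primary structure is two simply-supported spans AC and CE.
End slopes at the hinge C, treating each span as simply supported:
  span AC: point load 13 at a = 0.75: Pab(L + a)/(6LEI) = 7.109/EI
  span AC: triangular load, peak 35: 7w₀L³/(360EI) = 62.02/EI
  span CE: point load 169 at a = 3.71: Pab(L + b)/(6LEI) = 216/EI
  relative rotation θ_0 = (69.12 + 216)/EI = 285.1/EI
A unit hogging moment at C produces rotation L₁/(3EI) + L₂/(3EI) = 3.267/EI.
Compatibility: M_C·(L₁+L₂)/(3EI) = θ_0, giving M_C = 87.28 kN·m (hogging).

M_C = 87.28 kN·m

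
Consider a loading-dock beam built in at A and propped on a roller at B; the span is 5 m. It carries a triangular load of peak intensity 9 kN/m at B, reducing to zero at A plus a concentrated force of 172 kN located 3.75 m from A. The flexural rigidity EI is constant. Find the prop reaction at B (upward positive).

Take the reaction at B as the redundant and release it; the primary structure is a cantilever fixed at A.
Downward deflection at the released point B due to the loads:
  triangular load, peak 9 at the free end: 11w₀L⁴/(120EI) = 515.6/EI
  point load 172 at a = 3.75: Pa²(3L − a)/(6EI) = 4535/EI
  δ_0 = 5051/EI
Tip deflection under a unit load at B: L³/(3EI) = 41.67/EI.
The prop prevents deflection at B: R_B = δ_0/δ_{BB} = 5051/41.67 = 121.2 kN.

R_B = 121.2 kN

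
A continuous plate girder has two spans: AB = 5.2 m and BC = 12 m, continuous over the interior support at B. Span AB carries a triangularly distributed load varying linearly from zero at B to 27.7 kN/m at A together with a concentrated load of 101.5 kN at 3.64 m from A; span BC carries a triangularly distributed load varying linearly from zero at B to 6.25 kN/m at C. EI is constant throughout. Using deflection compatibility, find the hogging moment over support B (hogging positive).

M_B = 78.32 kN·m

Release continuity at B by inserting a hinge; the redundant is the internal moment M_B. The primary structure is two simply-supported spans AB and BC.
Rotations at B on the released spans (each span's end-slope, ×1/EI):
  span AB: triangular load, peak 27.7: 7w₀L³/(360EI) = 75.73/EI
  span AB: point load 101.5 at a = 3.64: Pab(L + a)/(6LEI) = 163.3/EI
  span BC: triangular load, peak 6.25: 7w₀L³/(360EI) = 210/EI
  relative rotation θ_0 = (239 + 210)/EI = 449/EI
A unit hogging moment at B produces rotation L₁/(3EI) + L₂/(3EI) = 5.733/EI.
Slope continuity at B: θ_0 = M_B·5.733/EI, so M_B = 449/5.733 = 78.32 kN·m (hogging).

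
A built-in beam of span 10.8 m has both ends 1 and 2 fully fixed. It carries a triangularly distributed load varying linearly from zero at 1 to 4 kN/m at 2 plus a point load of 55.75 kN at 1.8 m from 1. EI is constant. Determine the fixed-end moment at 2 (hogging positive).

Take the two fixed-end moments M_1, M_2 as redundants; the released structure is the simple span 12.
End rotations of the released simple span under the applied load (×1/EI):
  at 1: triangular load, peak 4: 7w₀L³/(360EI) = 97.98/EI
  at 2: triangular load, peak 4: w₀L³/(45EI) = 112/EI
  at 1: point load 55.75 at a = 1.8: Pab(L + b)/(6LEI) = 276/EI
  at 2: point load 55.75 at a = 1.8: Pab(L + a)/(6LEI) = 175.6/EI
  θ_10 = 373.9/EI,  θ_20 = 287.6/EI
Flexibility coefficients: a unit moment at one end gives L/(3EI) there and L/(6EI) at the far end, so f₁₁ = f₂₂ = 3.6/EI and f₁₂ = f₂₁ = 1.8/EI.
Compatibility — zero rotation at each built-in end:
  3.6 M_1 + 1.8 M_2 = 373.9
  1.8 M_1 + 3.6 M_2 = 287.6
Solving the pair gives M_1 = 85.24 kN·m and M_2 = 37.27 kN·m (hogging).

M_2 = 37.27 kN·m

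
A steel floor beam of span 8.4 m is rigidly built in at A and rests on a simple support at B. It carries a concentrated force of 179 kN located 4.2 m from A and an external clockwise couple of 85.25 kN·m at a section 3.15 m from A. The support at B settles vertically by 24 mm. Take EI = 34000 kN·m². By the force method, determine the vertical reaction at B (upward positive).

R_B = 61.08 kN

Choose R_B as the redundant. The primary structure is the cantilever fixed at A.
Deflection at B on the released cantilever, summing each load's contribution:
  point load 179 at a = 4.2: Pa²(3L − a)/(6EI) = 11051/EI
  clockwise couple 85.25 at a = 3.15: M₀a(2L − a)/(2EI) = 1833/EI
  δ_0 = 12884/EI
Flexibility coefficient — unit upward force at B: δ_{BB} = L³/(3EI) = 197.6/EI.
With EI = 34000 kN·m²: δ_0 = 0.37895 m and δ_{BB} = 0.005811 m/kN.
Compatibility — the beam at B must follow the support down by 0.024 m: δ_0 − R_B·δ_{BB} = 0.024, so R_B = (0.37895 − 0.024)/0.005811 = 61.08 kN.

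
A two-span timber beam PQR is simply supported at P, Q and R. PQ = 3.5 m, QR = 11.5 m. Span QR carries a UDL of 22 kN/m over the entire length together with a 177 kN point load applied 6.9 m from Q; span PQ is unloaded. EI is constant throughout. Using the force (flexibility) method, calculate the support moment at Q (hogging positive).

M_Q = 541 kN·m

Release continuity at Q by inserting a hinge; the redundant is the internal moment M_Q. The primary structure is two simply-supported spans PQ and QR.
Discontinuity in slope at Q on the released structure — sum the simple-span end rotations:
  span QR: UDL 22: wL³/(24EI) = 1394/EI
  span QR: point load 177 at a = 6.9: Pab(L + b)/(6LEI) = 1311/EI
  relative rotation θ_0 = (0 + 2705)/EI = 2705/EI
A unit hogging moment at Q produces rotation L₁/(3EI) + L₂/(3EI) = 5/EI.
Slope continuity at Q: θ_0 = M_Q·5/EI, so M_Q = 2705/5 = 541 kN·m (hogging).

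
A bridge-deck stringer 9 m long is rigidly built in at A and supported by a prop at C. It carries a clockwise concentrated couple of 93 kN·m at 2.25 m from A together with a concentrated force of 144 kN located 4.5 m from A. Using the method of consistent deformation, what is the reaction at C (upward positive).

Remove the prop at C; the released (primary) structure is a cantilever built in at A.
Downward deflection at the released point C due to the loads:
  clockwise couple 93 at a = 2.25: M₀a(2L − a)/(2EI) = 1648/EI
  point load 144 at a = 4.5: Pa²(3L − a)/(6EI) = 10935/EI
  δ_0 = 12583/EI
Tip deflection under a unit load at C: L³/(3EI) = 243/EI.
Compatibility at C: δ_0 − R_C·δ_{CC} = 0, so R_C = 12583/243 = 51.78 kN.

R_C = 51.78 kN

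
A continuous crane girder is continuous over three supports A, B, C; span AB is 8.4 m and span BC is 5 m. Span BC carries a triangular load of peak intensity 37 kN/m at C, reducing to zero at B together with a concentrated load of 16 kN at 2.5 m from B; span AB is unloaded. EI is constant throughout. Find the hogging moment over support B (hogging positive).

M_B = 25.73 kN·m

Insert a hinge at B; M_B is the redundant, and each span becomes simply supported.
End slopes at the hinge B, treating each span as simply supported:
  span BC: triangular load, peak 37: 7w₀L³/(360EI) = 89.93/EI
  span BC: point load 16 at a = 2.5: Pab(L + b)/(6LEI) = 25/EI
  relative rotation θ_0 = (0 + 114.9)/EI = 114.9/EI
A unit hogging moment at B produces rotation L₁/(3EI) + L₂/(3EI) = 4.467/EI.
Compatibility: M_B·(L₁+L₂)/(3EI) = θ_0, giving M_B = 25.73 kN·m (hogging).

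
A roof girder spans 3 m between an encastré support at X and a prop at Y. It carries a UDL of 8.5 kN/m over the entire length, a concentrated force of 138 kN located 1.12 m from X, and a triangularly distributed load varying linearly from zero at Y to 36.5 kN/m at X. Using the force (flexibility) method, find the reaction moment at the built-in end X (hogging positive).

Release the roller at Y. Primary structure: cantilever fixed at X.
Primary-structure tip deflection at Y by superposition:
  UDL 8.5: wL⁴/(8EI) = 86.06/EI
  point load 138 at a = 1.12: Pa²(3L − a)/(6EI) = 227.3/EI
  triangular load, peak 36.5 at the fixed end: w₀L⁴/(30EI) = 98.55/EI
  δ_0 = 412/EI
Flexibility coefficient — unit upward force at Y: δ_{YY} = L³/(3EI) = 9/EI.
Compatibility at Y: δ_0 − R_Y·δ_{YY} = 0, so R_Y = 412/9 = 45.77 kN.
Moment equilibrium about X: M_X = Σ(load moments about X) − R_Y·L = 247.6 − 45.77×3 = 110.2 kN·m.

M_X = 110.2 kN·m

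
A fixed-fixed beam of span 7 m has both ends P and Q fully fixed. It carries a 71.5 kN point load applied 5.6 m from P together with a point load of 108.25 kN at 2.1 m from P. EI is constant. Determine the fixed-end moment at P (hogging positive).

Take the two fixed-end moments M_P, M_Q as redundants; the released structure is the simple span PQ.
Simple-span end rotations at P and Q under the given loads:
  at P: point load 71.5 at a = 5.6: Pab(L + b)/(6LEI) = 112.1/EI
  at Q: point load 71.5 at a = 5.6: Pab(L + a)/(6LEI) = 168.2/EI
  at P: point load 108.25 at a = 2.1: Pab(L + b)/(6LEI) = 315.6/EI
  at Q: point load 108.25 at a = 2.1: Pab(L + a)/(6LEI) = 241.3/EI
  θ_P0 = 427.7/EI,  θ_Q0 = 409.5/EI
Flexibility coefficients: a unit moment at one end gives L/(3EI) there and L/(6EI) at the far end, so f₁₁ = f₂₂ = 2.333/EI and f₁₂ = f₂₁ = 1.167/EI.
Compatibility — zero rotation at each built-in end:
  2.333 M_P + 1.167 M_Q = 427.7
  1.167 M_P + 2.333 M_Q = 409.5
Solving the pair gives M_P = 127.4 kN·m and M_Q = 111.8 kN·m (hogging).

M_P = 127.4 kN·m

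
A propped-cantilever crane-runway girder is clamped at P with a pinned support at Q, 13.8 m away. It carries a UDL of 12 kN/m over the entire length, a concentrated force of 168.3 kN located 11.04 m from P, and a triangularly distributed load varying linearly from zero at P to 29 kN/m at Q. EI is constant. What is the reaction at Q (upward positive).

Take the reaction at Q as the redundant and release it; the primary structure is a cantilever fixed at P.
Primary-structure tip deflection at Q by superposition:
  UDL 12: wL⁴/(8EI) = 54401/EI
  point load 168.3 at a = 11.04: Pa²(3L − a)/(6EI) = 103794/EI
  triangular load, peak 29 at the free end: 11w₀L⁴/(120EI) = 96411/EI
  δ_0 = 254606/EI
Flexibility coefficient — unit upward force at Q: δ_{QQ} = L³/(3EI) = 876/EI.
The prop prevents deflection at Q: R_Q = δ_0/δ_{QQ} = 254606/876 = 290.6 kN.

R_Q = 290.6 kN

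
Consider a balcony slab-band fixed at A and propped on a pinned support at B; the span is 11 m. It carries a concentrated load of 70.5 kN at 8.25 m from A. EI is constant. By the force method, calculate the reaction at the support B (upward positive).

R_B = 44.61 kN

Take the reaction at B as the redundant and release it; the primary structure is a cantilever fixed at A.
Downward deflection at the released point B due to the loads:
  point load 70.5 at a = 8.25: Pa²(3L − a)/(6EI) = 19793/EI
Flexibility coefficient — unit upward force at B: δ_{BB} = L³/(3EI) = 443.7/EI.
The prop prevents deflection at B: R_B = δ_0/δ_{BB} = 19793/443.7 = 44.61 kN.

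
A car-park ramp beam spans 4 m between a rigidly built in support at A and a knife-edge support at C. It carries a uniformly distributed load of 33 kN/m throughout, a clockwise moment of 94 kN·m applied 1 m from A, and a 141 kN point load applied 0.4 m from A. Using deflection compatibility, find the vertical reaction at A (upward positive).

R_A = 206 kN

Release the roller at C. Primary structure: cantilever fixed at A.
Downward deflection at the released point C due to the loads:
  UDL 33: wL⁴/(8EI) = 1056/EI
  clockwise couple 94 at a = 1: M₀a(2L − a)/(2EI) = 329/EI
  point load 141 at a = 0.4: Pa²(3L − a)/(6EI) = 43.62/EI
  δ_0 = 1429/EI
Flexibility coefficient — unit upward force at C: δ_{CC} = L³/(3EI) = 21.33/EI.
The prop prevents deflection at C: R_C = δ_0/δ_{CC} = 1429/21.33 = 66.97 kN.
Vertical equilibrium: R_A = ΣP − R_C = 273 − 66.97 = 206 kN.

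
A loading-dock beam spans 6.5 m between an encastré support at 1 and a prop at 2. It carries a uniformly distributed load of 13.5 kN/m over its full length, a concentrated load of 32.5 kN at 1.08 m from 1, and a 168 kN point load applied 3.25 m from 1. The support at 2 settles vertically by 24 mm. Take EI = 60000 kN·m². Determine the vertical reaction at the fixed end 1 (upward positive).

R_1 = 217.3 kN

Take the reaction at 2 as the redundant and release it; the primary structure is a cantilever fixed at 1.
Free-end deflection of the primary structure under the applied loading (downward +):
  UDL 13.5: wL⁴/(8EI) = 3012/EI
  point load 32.5 at a = 1.08: Pa²(3L − a)/(6EI) = 116.4/EI
  point load 168 at a = 3.25: Pa²(3L − a)/(6EI) = 4806/EI
  δ_0 = 7935/EI
Flexibility coefficient — unit upward force at 2: δ_{22} = L³/(3EI) = 91.54/EI.
With EI = 60000 kN·m²: δ_0 = 0.13224 m and δ_{22} = 0.001526 m/kN.
Compatibility — the beam at 2 must follow the support down by 0.024 m: δ_0 − R_2·δ_{22} = 0.024, so R_2 = (0.13224 − 0.024)/0.001526 = 70.95 kN.
Vertical equilibrium: R_1 = ΣP − R_2 = 288.2 − 70.95 = 217.3 kN.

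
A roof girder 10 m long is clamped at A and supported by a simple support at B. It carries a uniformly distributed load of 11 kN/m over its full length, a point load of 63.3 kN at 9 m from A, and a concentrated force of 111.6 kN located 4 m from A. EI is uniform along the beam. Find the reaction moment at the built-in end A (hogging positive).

M_A = 383.1 kN·m

Release the roller at B. Primary structure: cantilever fixed at A.
Downward deflection at the released point B due to the loads:
  UDL 11: wL⁴/(8EI) = 13750/EI
  point load 63.3 at a = 9: Pa²(3L − a)/(6EI) = 17946/EI
  point load 111.6 at a = 4: Pa²(3L − a)/(6EI) = 7738/EI
  δ_0 = 39433/EI
Tip deflection under a unit load at B: L³/(3EI) = 333.3/EI.
The prop prevents deflection at B: R_B = δ_0/δ_{BB} = 39433/333.3 = 118.3 kN.
Moment equilibrium about A: M_A = Σ(load moments about A) − R_B·L = 1566 − 118.3×10 = 383.1 kN·m.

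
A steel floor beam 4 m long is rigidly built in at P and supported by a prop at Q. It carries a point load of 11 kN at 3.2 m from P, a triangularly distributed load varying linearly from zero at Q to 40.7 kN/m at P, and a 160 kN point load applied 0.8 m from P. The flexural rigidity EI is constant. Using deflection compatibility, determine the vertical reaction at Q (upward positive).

R_Q = 32.98 kN

Choose R_Q as the redundant. The primary structure is the cantilever fixed at P.
Downward deflection at the released point Q due to the loads:
  point load 11 at a = 3.2: Pa²(3L − a)/(6EI) = 165.2/EI
  triangular load, peak 40.7 at the fixed end: w₀L⁴/(30EI) = 347.3/EI
  point load 160 at a = 0.8: Pa²(3L − a)/(6EI) = 191.1/EI
  δ_0 = 703.7/EI
Tip deflection under a unit load at Q: L³/(3EI) = 21.33/EI.
Compatibility at Q: δ_0 − R_Q·δ_{QQ} = 0, so R_Q = 703.7/21.33 = 32.98 kN.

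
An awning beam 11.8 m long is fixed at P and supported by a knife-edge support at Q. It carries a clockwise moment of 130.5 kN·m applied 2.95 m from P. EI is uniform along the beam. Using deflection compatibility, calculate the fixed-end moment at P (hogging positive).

Remove the prop at Q; the released (primary) structure is a cantilever built in at P.
Primary-structure tip deflection at Q by superposition:
  clockwise couple 130.5 at a = 2.95: M₀a(2L − a)/(2EI) = 3975/EI
Tip deflection under a unit load at Q: L³/(3EI) = 547.7/EI.
Compatibility at Q: δ_0 − R_Q·δ_{QQ} = 0, so R_Q = 3975/547.7 = 7.258 kN.
Moment equilibrium about P: M_P = Σ(load moments about P) − R_Q·L = 130.5 − 7.258×11.8 = 44.86 kN·m.

M_P = 44.86 kN·m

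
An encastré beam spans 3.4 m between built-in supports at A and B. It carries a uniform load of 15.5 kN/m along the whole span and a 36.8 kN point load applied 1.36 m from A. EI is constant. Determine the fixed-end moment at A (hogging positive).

Release both end moments; the primary structure is a simply-supported span AB with redundants M_A and M_B.
End rotations of the released simple span under the applied load (×1/EI):
  at A: UDL 15.5: wL³/(24EI) = 25.38/EI
  at B: UDL 15.5: wL³/(24EI) = 25.38/EI
  at A: point load 36.8 at a = 1.36: Pab(L + b)/(6LEI) = 27.23/EI
  at B: point load 36.8 at a = 1.36: Pab(L + a)/(6LEI) = 23.82/EI
  θ_A0 = 52.61/EI,  θ_B0 = 49.21/EI
Flexibility coefficients: a unit moment at one end gives L/(3EI) there and L/(6EI) at the far end, so f₁₁ = f₂₂ = 1.133/EI and f₁₂ = f₂₁ = 0.5667/EI.
Compatibility — zero rotation at each built-in end:
  1.133 M_A + 0.5667 M_B = 52.61
  0.5667 M_A + 1.133 M_B = 49.21
Solving the pair gives M_A = 32.95 kN·m and M_B = 26.94 kN·m (hogging).

M_A = 32.95 kN·m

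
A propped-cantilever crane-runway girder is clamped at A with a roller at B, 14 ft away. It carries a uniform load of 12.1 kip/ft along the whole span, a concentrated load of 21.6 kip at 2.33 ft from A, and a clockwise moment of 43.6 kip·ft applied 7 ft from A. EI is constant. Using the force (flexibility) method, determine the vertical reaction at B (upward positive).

R_B = 67.88 kip

Take the reaction at B as the redundant and release it; the primary structure is a cantilever fixed at A.
Deflection at B on the released cantilever, summing each load's contribution:
  UDL 12.1: wL⁴/(8EI) = 58104/EI
  point load 21.6 at a = 2.33: Pa²(3L − a)/(6EI) = 775.3/EI
  clockwise couple 43.6 at a = 7: M₀a(2L − a)/(2EI) = 3205/EI
  δ_0 = 62084/EI
Tip deflection under a unit load at B: L³/(3EI) = 914.7/EI.
The prop prevents deflection at B: R_B = δ_0/δ_{BB} = 62084/914.7 = 67.88 kip.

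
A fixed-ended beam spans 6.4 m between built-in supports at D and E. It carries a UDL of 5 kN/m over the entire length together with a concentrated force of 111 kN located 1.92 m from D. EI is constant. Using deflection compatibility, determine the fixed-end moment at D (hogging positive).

Take the two fixed-end moments M_D, M_E as redundants; the released structure is the simple span DE.
Simple-span end rotations at D and E under the given loads:
  at D: UDL 5: wL³/(24EI) = 54.61/EI
  at E: UDL 5: wL³/(24EI) = 54.61/EI
  at D: point load 111 at a = 1.92: Pab(L + b)/(6LEI) = 270.5/EI
  at E: point load 111 at a = 1.92: Pab(L + a)/(6LEI) = 206.9/EI
  θ_D0 = 325.1/EI,  θ_E0 = 261.5/EI
Flexibility coefficients: a unit moment at one end gives L/(3EI) there and L/(6EI) at the far end, so f₁₁ = f₂₂ = 2.133/EI and f₁₂ = f₂₁ = 1.067/EI.
Compatibility — zero rotation at each built-in end:
  2.133 M_D + 1.067 M_E = 325.1
  1.067 M_D + 2.133 M_E = 261.5
Solving the pair gives M_D = 121.5 kN·m and M_E = 61.82 kN·m (hogging).

M_D = 121.5 kN·m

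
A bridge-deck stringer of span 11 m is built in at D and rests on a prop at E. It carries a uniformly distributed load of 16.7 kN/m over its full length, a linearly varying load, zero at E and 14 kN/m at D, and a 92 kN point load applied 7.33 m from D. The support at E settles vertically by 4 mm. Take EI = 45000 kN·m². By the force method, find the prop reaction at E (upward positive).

Take the reaction at E as the redundant and release it; the primary structure is a cantilever fixed at D.
Downward deflection at the released point E due to the loads:
  UDL 16.7: wL⁴/(8EI) = 30563/EI
  triangular load, peak 14 at the fixed end: w₀L⁴/(30EI) = 6832/EI
  point load 92 at a = 7.33: Pa²(3L − a)/(6EI) = 21148/EI
  δ_0 = 58544/EI
Flexibility coefficient — unit upward force at E: δ_{EE} = L³/(3EI) = 443.7/EI.
With EI = 45000 kN·m²: δ_0 = 1.301 m and δ_{EE} = 0.009859 m/kN.
Compatibility — the beam at E must follow the support down by 0.004 m: δ_0 − R_E·δ_{EE} = 0.004, so R_E = (1.301 − 0.004)/0.009859 = 131.5 kN.

R_E = 131.5 kN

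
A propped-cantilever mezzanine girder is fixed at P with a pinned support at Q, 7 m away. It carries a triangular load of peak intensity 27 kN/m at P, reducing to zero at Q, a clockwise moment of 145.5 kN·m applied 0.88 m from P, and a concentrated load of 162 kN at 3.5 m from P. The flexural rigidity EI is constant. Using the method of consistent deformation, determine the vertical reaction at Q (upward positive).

R_Q = 76.87 kN

Remove the prop at Q; the released (primary) structure is a cantilever built in at P.
Free-end deflection of the primary structure under the applied loading (downward +):
  triangular load, peak 27 at the fixed end: w₀L⁴/(30EI) = 2161/EI
  clockwise couple 145.5 at a = 0.88: M₀a(2L − a)/(2EI) = 839.9/EI
  point load 162 at a = 3.5: Pa²(3L − a)/(6EI) = 5788/EI
  δ_0 = 8789/EI
Tip deflection under a unit load at Q: L³/(3EI) = 114.3/EI.
Compatibility at Q: δ_0 − R_Q·δ_{QQ} = 0, so R_Q = 8789/114.3 = 76.87 kN.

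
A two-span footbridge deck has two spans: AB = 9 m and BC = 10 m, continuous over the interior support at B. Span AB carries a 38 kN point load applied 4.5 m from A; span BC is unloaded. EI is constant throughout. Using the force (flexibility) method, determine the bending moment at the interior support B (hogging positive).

M_B = 30.38 kN·m

Release continuity at B by inserting a hinge; the redundant is the internal moment M_B. The primary structure is two simply-supported spans AB and BC.
End slopes at the hinge B, treating each span as simply supported:
  span AB: point load 38 at a = 4.5: Pab(L + a)/(6LEI) = 192.4/EI
  relative rotation θ_0 = (192.4 + 0)/EI = 192.4/EI
A unit hogging moment at B produces rotation L₁/(3EI) + L₂/(3EI) = 6.333/EI.
Compatibility: M_B·(L₁+L₂)/(3EI) = θ_0, giving M_B = 30.38 kN·m (hogging).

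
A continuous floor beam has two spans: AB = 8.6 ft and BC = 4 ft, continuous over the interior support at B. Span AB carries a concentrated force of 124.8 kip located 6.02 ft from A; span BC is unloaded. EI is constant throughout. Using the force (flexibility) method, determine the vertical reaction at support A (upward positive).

Release continuity at B by inserting a hinge; the redundant is the internal moment M_B. The primary structure is two simply-supported spans AB and BC.
Discontinuity in slope at B on the released structure — sum the simple-span end rotations:
  span AB: point load 124.8 at a = 6.02: Pab(L + a)/(6LEI) = 549.2/EI
  relative rotation θ_0 = (549.2 + 0)/EI = 549.2/EI
A unit hogging moment at B produces rotation L₁/(3EI) + L₂/(3EI) = 4.2/EI.
Slope continuity at B: θ_0 = M_B·4.2/EI, so M_B = 549.2/4.2 = 130.8 kip·ft (hogging).
Span AB, ΣM about A with M_B applied at B: R_B^{AB}·8.6 = 751.3 + 130.8, so R_B^{AB} = 102.6 kip and R_A = 124.8 − 102.6 = 22.24 kip.

R_A = 22.24 kip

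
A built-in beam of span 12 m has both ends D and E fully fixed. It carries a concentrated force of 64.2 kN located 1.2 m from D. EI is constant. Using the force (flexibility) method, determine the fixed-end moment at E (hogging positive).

Release both end moments; the primary structure is a simply-supported span DE with redundants M_D and M_E.
End rotations of the released simple span under the applied load (×1/EI):
  at D: point load 64.2 at a = 1.2: Pab(L + b)/(6LEI) = 263.5/EI
  at E: point load 64.2 at a = 1.2: Pab(L + a)/(6LEI) = 152.5/EI
  θ_D0 = 263.5/EI,  θ_E0 = 152.5/EI
Flexibility coefficients: a unit moment at one end gives L/(3EI) there and L/(6EI) at the far end, so f₁₁ = f₂₂ = 4/EI and f₁₂ = f₂₁ = 2/EI.
Compatibility — zero rotation at each built-in end:
  4 M_D + 2 M_E = 263.5
  2 M_D + 4 M_E = 152.5
Solving the pair gives M_D = 62.4 kN·m and M_E = 6.934 kN·m (hogging).

M_E = 6.934 kN·m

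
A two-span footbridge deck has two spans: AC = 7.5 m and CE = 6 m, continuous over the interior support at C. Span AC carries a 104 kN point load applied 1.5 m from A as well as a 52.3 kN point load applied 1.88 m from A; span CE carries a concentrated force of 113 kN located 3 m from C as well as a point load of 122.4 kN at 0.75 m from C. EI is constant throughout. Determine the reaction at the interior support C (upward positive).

Release continuity at C by inserting a hinge; the redundant is the internal moment M_C. The primary structure is two simply-supported spans AC and CE.
Discontinuity in slope at C on the released structure — sum the simple-span end rotations:
  span AC: point load 104 at a = 1.5: Pab(L + a)/(6LEI) = 187.2/EI
  span AC: point load 52.3 at a = 1.88: Pab(L + a)/(6LEI) = 115.2/EI
  span CE: point load 113 at a = 3: Pab(L + b)/(6LEI) = 254.2/EI
  span CE: point load 122.4 at a = 0.75: Pab(L + b)/(6LEI) = 150.6/EI
  relative rotation θ_0 = (302.4 + 404.9)/EI = 707.2/EI
A unit hogging moment at C produces rotation L₁/(3EI) + L₂/(3EI) = 4.5/EI.
Slope continuity at C: θ_0 = M_C·4.5/EI, so M_C = 707.2/4.5 = 157.2 kN·m (hogging).
Span AC, ΣM about A with M_C applied at C: R_C^{AC}·7.5 = 254.3 + 157.2, so R_C^{AC} = 54.87 kN and R_A = 156.3 − 54.87 = 101.4 kN.
Span CE, ΣM about E: R_C^{CE}·6 = 981.6 + 157.2, so R_C^{CE} = 189.8 kN and R_E = 235.4 − 189.8 = 45.61 kN.
R_C = 54.87 + 189.8 = 244.7 kN.

R_C = 244.7 kN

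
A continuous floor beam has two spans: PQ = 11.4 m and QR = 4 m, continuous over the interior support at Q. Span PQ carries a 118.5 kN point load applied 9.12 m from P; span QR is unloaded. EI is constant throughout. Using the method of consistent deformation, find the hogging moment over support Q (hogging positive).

Take M_Q as the redundant. Released structure: two simple spans PQ and QR with a hinge at Q.
End slopes at the hinge Q, treating each span as simply supported:
  span PQ: point load 118.5 at a = 9.12: Pab(L + a)/(6LEI) = 739.2/EI
  relative rotation θ_0 = (739.2 + 0)/EI = 739.2/EI
A unit hogging moment at Q produces rotation L₁/(3EI) + L₂/(3EI) = 5.133/EI.
Compatibility: M_Q·(L₁+L₂)/(3EI) = θ_0, giving M_Q = 144 kN·m (hogging).

M_Q = 144 kN·m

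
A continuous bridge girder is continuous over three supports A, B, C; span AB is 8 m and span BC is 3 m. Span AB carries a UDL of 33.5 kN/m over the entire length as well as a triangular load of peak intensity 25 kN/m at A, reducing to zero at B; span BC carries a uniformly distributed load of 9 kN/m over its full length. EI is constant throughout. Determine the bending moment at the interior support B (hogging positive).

M_B = 265.5 kN·m

Release continuity at B by inserting a hinge; the redundant is the internal moment M_B. The primary structure is two simply-supported spans AB and BC.
Rotations at B on the released spans (each span's end-slope, ×1/EI):
  span AB: UDL 33.5: wL³/(24EI) = 714.7/EI
  span AB: triangular load, peak 25: 7w₀L³/(360EI) = 248.9/EI
  span BC: UDL 9: wL³/(24EI) = 10.12/EI
  relative rotation θ_0 = (963.6 + 10.12)/EI = 973.7/EI
A unit hogging moment at B produces rotation L₁/(3EI) + L₂/(3EI) = 3.667/EI.
Compatibility: M_B·(L₁+L₂)/(3EI) = θ_0, giving M_B = 265.5 kN·m (hogging).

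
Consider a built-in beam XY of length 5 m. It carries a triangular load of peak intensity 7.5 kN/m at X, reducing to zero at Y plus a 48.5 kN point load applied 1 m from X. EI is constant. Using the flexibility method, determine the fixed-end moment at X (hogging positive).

M_X = 40.41 kN·m

Release both end moments; the primary structure is a simply-supported span XY with redundants M_X and M_Y.
Simple-span end rotations at X and Y under the given loads:
  at X: triangular load, peak 7.5: w₀L³/(45EI) = 20.83/EI
  at Y: triangular load, peak 7.5: 7w₀L³/(360EI) = 18.23/EI
  at X: point load 48.5 at a = 1: Pab(L + b)/(6LEI) = 58.2/EI
  at Y: point load 48.5 at a = 1: Pab(L + a)/(6LEI) = 38.8/EI
  θ_X0 = 79.03/EI,  θ_Y0 = 57.03/EI
Flexibility coefficients: a unit moment at one end gives L/(3EI) there and L/(6EI) at the far end, so f₁₁ = f₂₂ = 1.667/EI and f₁₂ = f₂₁ = 0.8333/EI.
Compatibility — zero rotation at each built-in end:
  1.667 M_X + 0.8333 M_Y = 79.03
  0.8333 M_X + 1.667 M_Y = 57.03
Solving the pair gives M_X = 40.41 kN·m and M_Y = 14.01 kN·m (hogging).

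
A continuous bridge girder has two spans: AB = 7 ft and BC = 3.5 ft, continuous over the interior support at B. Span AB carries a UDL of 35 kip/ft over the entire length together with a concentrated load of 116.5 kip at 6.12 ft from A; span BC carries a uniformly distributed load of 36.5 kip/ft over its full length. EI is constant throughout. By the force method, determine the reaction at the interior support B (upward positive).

Take M_B as the redundant. Released structure: two simple spans AB and BC with a hinge at B.
End slopes at the hinge B, treating each span as simply supported:
  span AB: UDL 35: wL³/(24EI) = 500.2/EI
  span AB: point load 116.5 at a = 6.12: Pab(L + a)/(6LEI) = 196/EI
  span BC: UDL 36.5: wL³/(24EI) = 65.21/EI
  relative rotation θ_0 = (696.2 + 65.21)/EI = 761.4/EI
A unit hogging moment at B produces rotation L₁/(3EI) + L₂/(3EI) = 3.5/EI.
Slope continuity at B: θ_0 = M_B·3.5/EI, so M_B = 761.4/3.5 = 217.5 kip·ft (hogging).
Span AB, ΣM about A with M_B applied at B: R_B^{AB}·7 = 1570 + 217.5, so R_B^{AB} = 255.4 kip and R_A = 361.5 − 255.4 = 106.1 kip.
Span BC, ΣM about C: R_B^{BC}·3.5 = 223.6 + 217.5, so R_B^{BC} = 126 kip and R_C = 127.8 − 126 = 1.719 kip.
R_B = 255.4 + 126 = 381.5 kip.

R_B = 381.5 kip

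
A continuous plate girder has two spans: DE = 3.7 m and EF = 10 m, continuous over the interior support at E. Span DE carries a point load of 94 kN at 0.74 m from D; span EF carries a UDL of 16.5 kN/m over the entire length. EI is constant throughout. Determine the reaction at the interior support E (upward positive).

R_E = 160.4 kN

Take M_E as the redundant. Released structure: two simple spans DE and EF with a hinge at E.
End slopes at the hinge E, treating each span as simply supported:
  span DE: point load 94 at a = 0.74: Pab(L + a)/(6LEI) = 41.18/EI
  span EF: UDL 16.5: wL³/(24EI) = 687.5/EI
  relative rotation θ_0 = (41.18 + 687.5)/EI = 728.7/EI
A unit hogging moment at E produces rotation L₁/(3EI) + L₂/(3EI) = 4.567/EI.
Slope continuity at E: θ_0 = M_E·4.567/EI, so M_E = 728.7/4.567 = 159.6 kN·m (hogging).
Span DE, ΣM about D with M_E applied at E: R_E^{DE}·3.7 = 69.56 + 159.6, so R_E^{DE} = 61.93 kN and R_D = 94 − 61.93 = 32.07 kN.
Span EF, ΣM about F: R_E^{EF}·10 = 825 + 159.6, so R_E^{EF} = 98.46 kN and R_F = 165 − 98.46 = 66.54 kN.
R_E = 61.93 + 98.46 = 160.4 kN.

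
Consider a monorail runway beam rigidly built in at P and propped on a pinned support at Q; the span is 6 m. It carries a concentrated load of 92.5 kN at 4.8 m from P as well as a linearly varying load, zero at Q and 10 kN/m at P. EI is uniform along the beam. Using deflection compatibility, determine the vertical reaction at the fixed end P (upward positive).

R_P = 51.38 kN

Remove the prop at Q; the released (primary) structure is a cantilever built in at P.
Deflection at Q on the released cantilever, summing each load's contribution:
  point load 92.5 at a = 4.8: Pa²(3L − a)/(6EI) = 4689/EI
  triangular load, peak 10 at the fixed end: w₀L⁴/(30EI) = 432/EI
  δ_0 = 5121/EI
Tip deflection under a unit load at Q: L³/(3EI) = 72/EI.
The prop prevents deflection at Q: R_Q = δ_0/δ_{QQ} = 5121/72 = 71.12 kN.
Vertical equilibrium: R_P = ΣP − R_Q = 122.5 − 71.12 = 51.38 kN.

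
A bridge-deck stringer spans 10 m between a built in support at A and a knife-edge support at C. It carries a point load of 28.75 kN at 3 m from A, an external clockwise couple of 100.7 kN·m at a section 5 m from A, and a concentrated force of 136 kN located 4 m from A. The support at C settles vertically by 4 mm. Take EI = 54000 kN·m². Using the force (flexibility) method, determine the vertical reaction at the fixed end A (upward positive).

R_A = 122.3 kN

Release the roller at C. Primary structure: cantilever fixed at A.
Deflection at C on the released cantilever, summing each load's contribution:
  point load 28.75 at a = 3: Pa²(3L − a)/(6EI) = 1164/EI
  clockwise couple 100.7 at a = 5: M₀a(2L − a)/(2EI) = 3776/EI
  point load 136 at a = 4: Pa²(3L − a)/(6EI) = 9429/EI
  δ_0 = 14370/EI
Tip deflection under a unit load at C: L³/(3EI) = 333.3/EI.
With EI = 54000 kN·m²: δ_0 = 0.26611 m and δ_{CC} = 0.006173 m/kN.
Compatibility — the beam at C must follow the support down by 0.004 m: δ_0 − R_C·δ_{CC} = 0.004, so R_C = (0.26611 − 0.004)/0.006173 = 42.46 kN.
Vertical equilibrium: R_A = ΣP − R_C = 164.8 − 42.46 = 122.3 kN.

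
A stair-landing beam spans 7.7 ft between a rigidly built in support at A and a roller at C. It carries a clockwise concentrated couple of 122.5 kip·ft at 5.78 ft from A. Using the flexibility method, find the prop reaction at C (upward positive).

Choose R_C as the redundant. The primary structure is the cantilever fixed at A.
Free-end deflection of the primary structure under the applied loading (downward +):
  clockwise couple 122.5 at a = 5.78: M₀a(2L − a)/(2EI) = 3406/EI
Tip deflection under a unit load at C: L³/(3EI) = 152.2/EI.
Compatibility at C: δ_0 − R_C·δ_{CC} = 0, so R_C = 3406/152.2 = 22.38 kip.

R_C = 22.38 kip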